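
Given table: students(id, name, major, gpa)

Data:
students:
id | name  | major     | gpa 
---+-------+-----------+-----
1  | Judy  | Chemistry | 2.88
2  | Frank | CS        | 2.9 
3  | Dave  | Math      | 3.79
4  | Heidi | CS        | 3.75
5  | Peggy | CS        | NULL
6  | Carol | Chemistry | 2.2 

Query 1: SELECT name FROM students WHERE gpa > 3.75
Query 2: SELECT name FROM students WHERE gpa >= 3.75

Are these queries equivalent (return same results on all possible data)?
No, not equivalent

Query 1 returns: [('Dave',)]
Query 2 returns: [('Dave',), ('Heidi',)]

Reason: > vs >= gives different results when gpa = 3.75 exists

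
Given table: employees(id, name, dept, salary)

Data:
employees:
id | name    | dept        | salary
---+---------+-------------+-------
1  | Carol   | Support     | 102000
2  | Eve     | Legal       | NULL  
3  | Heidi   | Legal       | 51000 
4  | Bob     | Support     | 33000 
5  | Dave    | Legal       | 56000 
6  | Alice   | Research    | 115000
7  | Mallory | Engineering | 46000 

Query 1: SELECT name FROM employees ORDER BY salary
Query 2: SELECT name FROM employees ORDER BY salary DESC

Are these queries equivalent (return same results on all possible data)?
No, not equivalent

Query 1 returns: [('Eve',), ('Bob',), ('Mallory',), ('Heidi',), ('Dave',), ('Carol',), ('Alice',)]
Query 2 returns: [('Alice',), ('Carol',), ('Dave',), ('Heidi',), ('Mallory',), ('Bob',), ('Eve',)]

Reason: ASC vs DESC gives opposite ordering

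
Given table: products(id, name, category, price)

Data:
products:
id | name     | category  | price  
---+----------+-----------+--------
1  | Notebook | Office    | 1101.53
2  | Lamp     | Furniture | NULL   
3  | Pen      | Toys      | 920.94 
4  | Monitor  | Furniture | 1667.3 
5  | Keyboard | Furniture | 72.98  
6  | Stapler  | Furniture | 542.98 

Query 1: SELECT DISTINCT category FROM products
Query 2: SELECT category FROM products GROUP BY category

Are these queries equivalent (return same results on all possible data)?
Yes, equivalent

Both queries return: [('Furniture',), ('Office',), ('Toys',)]

Reason: Both get unique categorys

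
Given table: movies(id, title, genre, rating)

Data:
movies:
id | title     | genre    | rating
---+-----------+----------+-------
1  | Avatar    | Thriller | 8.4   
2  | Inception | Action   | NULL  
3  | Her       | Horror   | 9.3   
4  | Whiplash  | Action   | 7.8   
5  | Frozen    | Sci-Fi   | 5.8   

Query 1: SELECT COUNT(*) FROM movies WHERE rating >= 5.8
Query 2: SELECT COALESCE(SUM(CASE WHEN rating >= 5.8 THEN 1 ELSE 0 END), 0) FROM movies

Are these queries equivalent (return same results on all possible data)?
Yes, equivalent

Both queries return: [(4,)]

Reason: COUNT with WHERE vs conditional SUM (COALESCE handles empty-table NULL)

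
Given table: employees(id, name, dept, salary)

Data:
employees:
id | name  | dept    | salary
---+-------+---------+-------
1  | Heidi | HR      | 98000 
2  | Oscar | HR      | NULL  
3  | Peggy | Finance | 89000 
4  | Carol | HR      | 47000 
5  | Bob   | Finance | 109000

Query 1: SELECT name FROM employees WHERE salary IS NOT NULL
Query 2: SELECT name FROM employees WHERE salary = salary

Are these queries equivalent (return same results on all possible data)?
Yes, equivalent

Both queries return: [('Bob',), ('Carol',), ('Heidi',), ('Peggy',)]

Reason: IS NOT NULL vs self-equality (both exclude NULLs)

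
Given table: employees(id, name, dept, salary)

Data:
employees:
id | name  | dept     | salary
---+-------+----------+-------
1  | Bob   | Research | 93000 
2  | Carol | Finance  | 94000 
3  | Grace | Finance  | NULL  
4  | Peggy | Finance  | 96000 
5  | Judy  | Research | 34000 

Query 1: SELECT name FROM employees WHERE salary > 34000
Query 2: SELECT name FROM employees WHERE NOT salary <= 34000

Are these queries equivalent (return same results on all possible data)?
Yes, equivalent

Both queries return: [('Bob',), ('Carol',), ('Peggy',)]

Reason: Both filter salary > 34000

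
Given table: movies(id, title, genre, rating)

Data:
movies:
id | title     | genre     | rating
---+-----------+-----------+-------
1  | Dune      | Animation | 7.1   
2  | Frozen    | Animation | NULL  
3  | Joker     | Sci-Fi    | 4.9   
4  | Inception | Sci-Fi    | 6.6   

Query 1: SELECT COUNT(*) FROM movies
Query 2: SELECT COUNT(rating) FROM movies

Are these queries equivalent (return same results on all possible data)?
No, not equivalent

Query 1 returns: [(4,)]
Query 2 returns: [(3,)]

Reason: COUNT(*) includes NULLs, COUNT(column) excludes them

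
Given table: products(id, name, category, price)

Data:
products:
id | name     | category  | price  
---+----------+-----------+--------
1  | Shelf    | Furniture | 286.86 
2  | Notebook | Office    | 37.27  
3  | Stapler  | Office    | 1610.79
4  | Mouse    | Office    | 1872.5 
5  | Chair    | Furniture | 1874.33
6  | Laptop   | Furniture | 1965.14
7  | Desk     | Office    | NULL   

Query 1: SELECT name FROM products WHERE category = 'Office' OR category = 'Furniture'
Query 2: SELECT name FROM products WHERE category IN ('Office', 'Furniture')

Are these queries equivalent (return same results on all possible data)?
Yes, equivalent

Both queries return: [('Chair',), ('Desk',), ('Laptop',), ('Mouse',), ('Notebook',), ('Shelf',), ('Stapler',)]

Reason: OR vs IN are equivalent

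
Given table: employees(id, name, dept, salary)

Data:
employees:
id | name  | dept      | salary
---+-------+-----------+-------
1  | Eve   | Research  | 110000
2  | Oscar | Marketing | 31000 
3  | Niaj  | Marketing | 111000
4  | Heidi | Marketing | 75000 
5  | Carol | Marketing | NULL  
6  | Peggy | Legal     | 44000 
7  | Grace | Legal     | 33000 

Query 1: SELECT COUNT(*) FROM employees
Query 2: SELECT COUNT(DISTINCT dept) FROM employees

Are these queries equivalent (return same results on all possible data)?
No, not equivalent

Query 1 returns: [(7,)]
Query 2 returns: [(3,)]

Reason: COUNT(*) counts rows, COUNT(DISTINCT dept) counts unique depts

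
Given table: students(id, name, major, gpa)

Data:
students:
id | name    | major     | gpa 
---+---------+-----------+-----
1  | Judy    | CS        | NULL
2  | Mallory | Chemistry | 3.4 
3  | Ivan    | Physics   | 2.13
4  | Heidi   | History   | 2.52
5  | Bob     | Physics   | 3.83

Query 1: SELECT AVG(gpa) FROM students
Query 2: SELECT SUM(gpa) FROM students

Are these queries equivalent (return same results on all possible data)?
No, not equivalent

Query 1 returns: [(2.9699999999999998,)]
Query 2 returns: [(11.879999999999999,)]

Reason: AVG vs SUM give different aggregate values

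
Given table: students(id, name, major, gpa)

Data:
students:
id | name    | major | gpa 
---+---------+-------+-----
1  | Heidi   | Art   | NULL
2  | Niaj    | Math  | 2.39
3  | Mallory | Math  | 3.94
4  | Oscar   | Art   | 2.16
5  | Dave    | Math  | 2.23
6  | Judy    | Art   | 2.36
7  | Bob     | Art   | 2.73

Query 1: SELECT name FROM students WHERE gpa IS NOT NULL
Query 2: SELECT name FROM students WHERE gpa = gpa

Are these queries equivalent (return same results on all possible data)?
Yes, equivalent

Both queries return: [('Bob',), ('Dave',), ('Judy',), ('Mallory',), ('Niaj',), ('Oscar',)]

Reason: IS NOT NULL vs self-equality (both exclude NULLs)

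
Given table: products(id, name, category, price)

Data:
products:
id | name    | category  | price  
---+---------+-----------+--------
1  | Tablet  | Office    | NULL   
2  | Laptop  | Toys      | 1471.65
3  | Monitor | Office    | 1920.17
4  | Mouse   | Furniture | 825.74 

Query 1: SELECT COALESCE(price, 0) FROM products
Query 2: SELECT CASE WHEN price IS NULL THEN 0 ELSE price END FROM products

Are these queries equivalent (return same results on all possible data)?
Yes, equivalent

Both queries return: [(0,), (825.74,), (1471.65,), (1920.17,)]

Reason: COALESCE vs CASE for NULL handling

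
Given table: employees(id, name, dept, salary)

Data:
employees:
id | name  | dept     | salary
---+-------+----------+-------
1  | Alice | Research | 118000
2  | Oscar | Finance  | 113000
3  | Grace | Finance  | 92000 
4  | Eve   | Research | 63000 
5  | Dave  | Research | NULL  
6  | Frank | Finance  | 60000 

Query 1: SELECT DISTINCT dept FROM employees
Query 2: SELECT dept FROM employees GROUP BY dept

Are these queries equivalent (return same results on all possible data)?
Yes, equivalent

Both queries return: [('Finance',), ('Research',)]

Reason: Both get unique depts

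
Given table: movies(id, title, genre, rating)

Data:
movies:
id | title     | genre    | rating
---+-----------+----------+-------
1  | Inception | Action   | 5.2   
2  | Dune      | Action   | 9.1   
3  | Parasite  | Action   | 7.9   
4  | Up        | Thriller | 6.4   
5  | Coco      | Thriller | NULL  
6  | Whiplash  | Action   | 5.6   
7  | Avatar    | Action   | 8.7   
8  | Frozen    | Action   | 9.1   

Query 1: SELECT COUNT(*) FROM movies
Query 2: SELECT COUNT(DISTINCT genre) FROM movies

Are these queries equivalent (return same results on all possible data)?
No, not equivalent

Query 1 returns: [(8,)]
Query 2 returns: [(2,)]

Reason: COUNT(*) counts rows, COUNT(DISTINCT genre) counts unique genres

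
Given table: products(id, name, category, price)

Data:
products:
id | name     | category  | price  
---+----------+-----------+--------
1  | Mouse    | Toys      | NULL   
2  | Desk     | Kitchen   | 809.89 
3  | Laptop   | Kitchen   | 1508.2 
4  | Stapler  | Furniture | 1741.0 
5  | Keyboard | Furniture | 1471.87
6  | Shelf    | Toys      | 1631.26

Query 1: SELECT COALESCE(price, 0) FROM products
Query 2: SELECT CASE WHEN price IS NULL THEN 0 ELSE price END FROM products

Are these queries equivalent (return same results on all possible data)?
Yes, equivalent

Both queries return: [(0,), (809.89,), (1471.87,), (1508.2,), (1631.26,), (1741.0,)]

Reason: COALESCE vs CASE for NULL handling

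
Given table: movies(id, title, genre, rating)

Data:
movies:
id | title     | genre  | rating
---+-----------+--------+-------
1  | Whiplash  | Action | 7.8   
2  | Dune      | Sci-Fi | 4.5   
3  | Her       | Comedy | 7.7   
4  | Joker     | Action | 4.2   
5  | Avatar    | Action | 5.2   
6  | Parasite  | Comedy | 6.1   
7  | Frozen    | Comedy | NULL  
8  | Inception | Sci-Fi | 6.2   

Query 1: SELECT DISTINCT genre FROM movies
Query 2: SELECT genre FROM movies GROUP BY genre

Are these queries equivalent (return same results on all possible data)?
Yes, equivalent

Both queries return: [('Action',), ('Comedy',), ('Sci-Fi',)]

Reason: Both get unique genres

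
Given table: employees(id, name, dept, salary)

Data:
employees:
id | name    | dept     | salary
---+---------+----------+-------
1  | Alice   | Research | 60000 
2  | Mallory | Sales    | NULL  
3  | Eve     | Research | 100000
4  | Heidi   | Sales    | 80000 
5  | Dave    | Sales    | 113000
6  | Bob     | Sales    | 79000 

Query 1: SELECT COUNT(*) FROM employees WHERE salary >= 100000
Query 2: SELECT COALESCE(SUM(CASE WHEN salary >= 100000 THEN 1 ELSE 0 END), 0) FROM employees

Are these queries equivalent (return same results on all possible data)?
Yes, equivalent

Both queries return: [(2,)]

Reason: COUNT with WHERE vs conditional SUM (COALESCE handles empty-table NULL)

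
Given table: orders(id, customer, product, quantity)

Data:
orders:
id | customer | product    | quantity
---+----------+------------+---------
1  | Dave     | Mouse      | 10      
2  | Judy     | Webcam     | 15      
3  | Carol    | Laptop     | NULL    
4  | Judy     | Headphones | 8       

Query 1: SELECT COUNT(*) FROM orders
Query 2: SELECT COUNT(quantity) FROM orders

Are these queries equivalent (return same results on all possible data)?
No, not equivalent

Query 1 returns: [(4,)]
Query 2 returns: [(3,)]

Reason: COUNT(*) includes NULLs, COUNT(column) excludes them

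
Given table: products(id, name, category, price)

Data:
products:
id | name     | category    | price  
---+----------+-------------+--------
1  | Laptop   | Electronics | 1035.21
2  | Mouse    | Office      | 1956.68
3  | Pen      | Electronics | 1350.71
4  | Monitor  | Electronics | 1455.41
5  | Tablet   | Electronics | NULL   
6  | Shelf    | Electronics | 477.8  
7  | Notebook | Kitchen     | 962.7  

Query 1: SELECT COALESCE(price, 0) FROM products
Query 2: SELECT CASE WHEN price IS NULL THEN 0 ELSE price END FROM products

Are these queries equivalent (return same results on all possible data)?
Yes, equivalent

Both queries return: [(0,), (477.8,), (962.7,), (1035.21,), (1350.71,), (1455.41,), (1956.68,)]

Reason: COALESCE vs CASE for NULL handling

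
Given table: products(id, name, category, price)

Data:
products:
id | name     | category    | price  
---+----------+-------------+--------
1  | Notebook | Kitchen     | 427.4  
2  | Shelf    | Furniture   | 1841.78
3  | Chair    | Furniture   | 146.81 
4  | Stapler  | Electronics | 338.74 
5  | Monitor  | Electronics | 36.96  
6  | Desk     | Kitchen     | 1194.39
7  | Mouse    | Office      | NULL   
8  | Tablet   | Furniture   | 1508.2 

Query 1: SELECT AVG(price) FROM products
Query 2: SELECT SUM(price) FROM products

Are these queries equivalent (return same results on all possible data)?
No, not equivalent

Query 1 returns: [(784.8971428571429,)]
Query 2 returns: [(5494.28,)]

Reason: AVG vs SUM give different aggregate values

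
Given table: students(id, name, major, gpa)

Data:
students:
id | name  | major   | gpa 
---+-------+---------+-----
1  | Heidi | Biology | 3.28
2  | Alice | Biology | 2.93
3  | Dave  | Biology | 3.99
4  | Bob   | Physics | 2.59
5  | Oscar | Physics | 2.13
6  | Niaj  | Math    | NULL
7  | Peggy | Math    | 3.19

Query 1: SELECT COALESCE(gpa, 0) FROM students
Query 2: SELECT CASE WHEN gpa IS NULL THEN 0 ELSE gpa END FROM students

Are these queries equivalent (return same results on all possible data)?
Yes, equivalent

Both queries return: [(0,), (2.13,), (2.59,), (2.93,), (3.19,), (3.28,), (3.99,)]

Reason: COALESCE vs CASE for NULL handling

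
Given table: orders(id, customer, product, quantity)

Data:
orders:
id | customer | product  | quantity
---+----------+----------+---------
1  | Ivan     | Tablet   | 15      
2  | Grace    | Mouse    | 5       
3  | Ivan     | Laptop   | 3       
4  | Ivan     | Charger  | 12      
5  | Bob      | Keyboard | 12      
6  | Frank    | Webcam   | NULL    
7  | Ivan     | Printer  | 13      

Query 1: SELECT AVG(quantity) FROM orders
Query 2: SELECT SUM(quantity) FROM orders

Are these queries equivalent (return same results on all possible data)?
No, not equivalent

Query 1 returns: [(10.0,)]
Query 2 returns: [(60,)]

Reason: AVG vs SUM give different aggregate values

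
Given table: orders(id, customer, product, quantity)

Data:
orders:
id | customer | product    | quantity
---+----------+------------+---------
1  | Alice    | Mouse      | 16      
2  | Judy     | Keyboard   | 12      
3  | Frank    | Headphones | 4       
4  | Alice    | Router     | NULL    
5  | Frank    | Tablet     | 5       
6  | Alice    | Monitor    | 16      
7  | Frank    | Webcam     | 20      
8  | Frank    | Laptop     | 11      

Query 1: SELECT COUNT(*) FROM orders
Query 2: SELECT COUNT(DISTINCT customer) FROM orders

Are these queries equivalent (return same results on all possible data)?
No, not equivalent

Query 1 returns: [(8,)]
Query 2 returns: [(3,)]

Reason: COUNT(*) counts rows, COUNT(DISTINCT customer) counts unique customers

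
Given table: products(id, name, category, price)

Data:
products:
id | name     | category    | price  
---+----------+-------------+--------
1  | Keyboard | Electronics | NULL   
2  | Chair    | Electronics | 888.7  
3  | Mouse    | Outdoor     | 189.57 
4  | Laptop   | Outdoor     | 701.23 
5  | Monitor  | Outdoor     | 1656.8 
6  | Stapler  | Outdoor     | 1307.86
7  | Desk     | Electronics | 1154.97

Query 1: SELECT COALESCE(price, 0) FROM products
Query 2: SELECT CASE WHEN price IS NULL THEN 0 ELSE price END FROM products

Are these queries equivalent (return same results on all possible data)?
Yes, equivalent

Both queries return: [(0,), (189.57,), (701.23,), (888.7,), (1154.97,), (1307.86,), (1656.8,)]

Reason: COALESCE vs CASE for NULL handling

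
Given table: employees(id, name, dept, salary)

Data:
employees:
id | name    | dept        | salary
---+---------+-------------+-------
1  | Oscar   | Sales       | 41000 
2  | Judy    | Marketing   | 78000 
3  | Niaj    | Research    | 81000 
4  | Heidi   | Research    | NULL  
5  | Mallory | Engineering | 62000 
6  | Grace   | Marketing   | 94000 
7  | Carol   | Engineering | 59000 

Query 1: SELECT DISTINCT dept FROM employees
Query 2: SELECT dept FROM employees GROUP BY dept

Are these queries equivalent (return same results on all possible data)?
Yes, equivalent

Both queries return: [('Engineering',), ('Marketing',), ('Research',), ('Sales',)]

Reason: Both get unique depts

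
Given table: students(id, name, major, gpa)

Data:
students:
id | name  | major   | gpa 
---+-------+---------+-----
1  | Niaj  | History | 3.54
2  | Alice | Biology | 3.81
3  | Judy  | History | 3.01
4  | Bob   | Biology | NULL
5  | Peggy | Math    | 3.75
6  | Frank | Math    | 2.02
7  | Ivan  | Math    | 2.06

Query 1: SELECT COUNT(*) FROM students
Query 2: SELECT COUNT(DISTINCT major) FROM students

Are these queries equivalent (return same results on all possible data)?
No, not equivalent

Query 1 returns: [(7,)]
Query 2 returns: [(3,)]

Reason: COUNT(*) counts rows, COUNT(DISTINCT major) counts unique majors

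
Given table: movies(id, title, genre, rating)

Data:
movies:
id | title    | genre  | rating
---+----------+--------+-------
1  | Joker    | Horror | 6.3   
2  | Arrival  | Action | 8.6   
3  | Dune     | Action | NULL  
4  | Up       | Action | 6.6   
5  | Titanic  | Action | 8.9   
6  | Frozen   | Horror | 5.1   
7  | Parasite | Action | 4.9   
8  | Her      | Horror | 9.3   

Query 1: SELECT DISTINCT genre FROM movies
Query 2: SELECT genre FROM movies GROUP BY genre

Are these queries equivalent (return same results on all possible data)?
Yes, equivalent

Both queries return: [('Action',), ('Horror',)]

Reason: Both get unique genres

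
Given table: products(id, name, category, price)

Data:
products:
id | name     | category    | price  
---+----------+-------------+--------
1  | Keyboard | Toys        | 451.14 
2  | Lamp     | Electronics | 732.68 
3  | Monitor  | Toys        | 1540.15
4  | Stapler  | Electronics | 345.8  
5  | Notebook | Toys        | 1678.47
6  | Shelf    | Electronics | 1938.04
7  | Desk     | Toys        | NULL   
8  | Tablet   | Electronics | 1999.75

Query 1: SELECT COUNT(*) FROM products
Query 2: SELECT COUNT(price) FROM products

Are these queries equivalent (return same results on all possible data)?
No, not equivalent

Query 1 returns: [(8,)]
Query 2 returns: [(7,)]

Reason: COUNT(*) includes NULLs, COUNT(column) excludes them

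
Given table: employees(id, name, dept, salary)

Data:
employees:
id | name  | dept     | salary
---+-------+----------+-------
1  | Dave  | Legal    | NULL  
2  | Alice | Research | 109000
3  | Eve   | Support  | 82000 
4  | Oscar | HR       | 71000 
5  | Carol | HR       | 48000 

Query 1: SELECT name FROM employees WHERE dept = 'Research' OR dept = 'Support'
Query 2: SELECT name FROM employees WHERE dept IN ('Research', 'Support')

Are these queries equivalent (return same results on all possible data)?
Yes, equivalent

Both queries return: [('Alice',), ('Eve',)]

Reason: OR vs IN are equivalent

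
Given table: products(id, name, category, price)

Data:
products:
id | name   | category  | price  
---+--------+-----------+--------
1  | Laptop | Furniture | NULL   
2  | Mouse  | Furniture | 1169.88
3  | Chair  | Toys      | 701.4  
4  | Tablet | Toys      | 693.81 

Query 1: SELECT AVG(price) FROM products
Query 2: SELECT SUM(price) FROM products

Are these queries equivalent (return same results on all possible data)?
No, not equivalent

Query 1 returns: [(855.0300000000001,)]
Query 2 returns: [(2565.09,)]

Reason: AVG vs SUM give different aggregate values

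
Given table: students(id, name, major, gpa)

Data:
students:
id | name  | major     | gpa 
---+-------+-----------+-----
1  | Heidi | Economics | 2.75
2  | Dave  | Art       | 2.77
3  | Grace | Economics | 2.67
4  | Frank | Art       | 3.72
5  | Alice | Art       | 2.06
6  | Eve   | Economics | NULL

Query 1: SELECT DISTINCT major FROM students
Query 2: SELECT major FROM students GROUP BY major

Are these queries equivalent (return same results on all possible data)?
Yes, equivalent

Both queries return: [('Art',), ('Economics',)]

Reason: Both get unique majors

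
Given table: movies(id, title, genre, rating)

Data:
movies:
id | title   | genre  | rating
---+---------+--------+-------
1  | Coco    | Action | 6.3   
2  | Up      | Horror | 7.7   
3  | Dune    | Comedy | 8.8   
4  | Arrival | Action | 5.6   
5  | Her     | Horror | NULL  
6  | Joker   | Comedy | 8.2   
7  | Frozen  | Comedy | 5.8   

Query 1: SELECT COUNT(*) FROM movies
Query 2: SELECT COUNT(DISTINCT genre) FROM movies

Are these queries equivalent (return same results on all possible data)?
No, not equivalent

Query 1 returns: [(7,)]
Query 2 returns: [(3,)]

Reason: COUNT(*) counts rows, COUNT(DISTINCT genre) counts unique genres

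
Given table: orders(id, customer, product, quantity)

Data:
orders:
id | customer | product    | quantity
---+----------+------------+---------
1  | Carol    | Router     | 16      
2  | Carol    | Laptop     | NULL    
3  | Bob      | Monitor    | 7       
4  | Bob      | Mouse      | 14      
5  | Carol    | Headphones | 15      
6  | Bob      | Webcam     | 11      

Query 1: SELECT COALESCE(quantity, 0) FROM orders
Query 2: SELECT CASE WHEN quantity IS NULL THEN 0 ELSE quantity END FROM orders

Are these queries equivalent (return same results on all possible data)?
Yes, equivalent

Both queries return: [(0,), (7,), (11,), (14,), (15,), (16,)]

Reason: COALESCE vs CASE for NULL handling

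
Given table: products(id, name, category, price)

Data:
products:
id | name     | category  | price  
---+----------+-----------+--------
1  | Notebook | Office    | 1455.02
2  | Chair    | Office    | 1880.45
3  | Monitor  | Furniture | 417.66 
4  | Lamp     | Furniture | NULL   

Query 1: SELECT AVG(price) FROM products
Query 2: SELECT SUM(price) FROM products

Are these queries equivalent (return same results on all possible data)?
No, not equivalent

Query 1 returns: [(1251.0433333333333,)]
Query 2 returns: [(3753.13,)]

Reason: AVG vs SUM give different aggregate values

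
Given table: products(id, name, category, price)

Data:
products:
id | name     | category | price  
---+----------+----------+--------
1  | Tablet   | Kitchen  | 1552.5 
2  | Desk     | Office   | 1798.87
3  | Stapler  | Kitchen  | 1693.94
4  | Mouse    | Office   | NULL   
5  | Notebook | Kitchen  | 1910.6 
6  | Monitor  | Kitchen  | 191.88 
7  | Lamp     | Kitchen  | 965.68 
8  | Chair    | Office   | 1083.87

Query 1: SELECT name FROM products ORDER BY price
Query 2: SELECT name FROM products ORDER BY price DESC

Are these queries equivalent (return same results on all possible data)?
No, not equivalent

Query 1 returns: [('Mouse',), ('Monitor',), ('Lamp',), ('Chair',), ('Tablet',), ('Stapler',), ('Desk',), ('Notebook',)]
Query 2 returns: [('Notebook',), ('Desk',), ('Stapler',), ('Tablet',), ('Chair',), ('Lamp',), ('Monitor',), ('Mouse',)]

Reason: ASC vs DESC gives opposite ordering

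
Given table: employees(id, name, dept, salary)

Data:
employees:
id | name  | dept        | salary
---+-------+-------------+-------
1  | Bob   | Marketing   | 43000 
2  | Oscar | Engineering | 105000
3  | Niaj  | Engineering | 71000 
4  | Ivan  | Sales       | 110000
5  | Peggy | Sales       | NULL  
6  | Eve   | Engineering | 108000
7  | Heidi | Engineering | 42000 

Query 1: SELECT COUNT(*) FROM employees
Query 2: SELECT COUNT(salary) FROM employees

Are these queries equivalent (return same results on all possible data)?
No, not equivalent

Query 1 returns: [(7,)]
Query 2 returns: [(6,)]

Reason: COUNT(*) includes NULLs, COUNT(column) excludes them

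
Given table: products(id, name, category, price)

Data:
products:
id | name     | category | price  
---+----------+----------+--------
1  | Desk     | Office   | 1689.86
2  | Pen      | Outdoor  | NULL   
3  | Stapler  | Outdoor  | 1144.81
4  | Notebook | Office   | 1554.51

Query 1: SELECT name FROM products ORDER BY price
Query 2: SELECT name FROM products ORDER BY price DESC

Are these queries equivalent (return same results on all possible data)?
No, not equivalent

Query 1 returns: [('Pen',), ('Stapler',), ('Notebook',), ('Desk',)]
Query 2 returns: [('Desk',), ('Notebook',), ('Stapler',), ('Pen',)]

Reason: ASC vs DESC gives opposite ordering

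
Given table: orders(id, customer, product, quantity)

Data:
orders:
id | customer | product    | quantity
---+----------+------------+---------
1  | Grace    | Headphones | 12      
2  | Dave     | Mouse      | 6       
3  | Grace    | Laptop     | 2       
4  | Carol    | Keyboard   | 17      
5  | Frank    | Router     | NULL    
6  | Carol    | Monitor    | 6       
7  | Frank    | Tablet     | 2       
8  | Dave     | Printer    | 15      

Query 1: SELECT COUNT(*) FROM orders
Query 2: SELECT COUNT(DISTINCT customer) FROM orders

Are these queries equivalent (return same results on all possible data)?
No, not equivalent

Query 1 returns: [(8,)]
Query 2 returns: [(4,)]

Reason: COUNT(*) counts rows, COUNT(DISTINCT customer) counts unique customers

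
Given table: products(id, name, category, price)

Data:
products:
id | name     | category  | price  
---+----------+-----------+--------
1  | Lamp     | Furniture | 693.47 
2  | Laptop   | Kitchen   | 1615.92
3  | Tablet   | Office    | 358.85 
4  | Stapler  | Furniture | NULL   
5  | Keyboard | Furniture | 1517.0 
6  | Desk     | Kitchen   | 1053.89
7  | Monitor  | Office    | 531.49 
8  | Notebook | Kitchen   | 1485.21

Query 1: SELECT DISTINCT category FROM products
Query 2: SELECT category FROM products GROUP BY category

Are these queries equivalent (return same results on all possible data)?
Yes, equivalent

Both queries return: [('Furniture',), ('Kitchen',), ('Office',)]

Reason: Both get unique categorys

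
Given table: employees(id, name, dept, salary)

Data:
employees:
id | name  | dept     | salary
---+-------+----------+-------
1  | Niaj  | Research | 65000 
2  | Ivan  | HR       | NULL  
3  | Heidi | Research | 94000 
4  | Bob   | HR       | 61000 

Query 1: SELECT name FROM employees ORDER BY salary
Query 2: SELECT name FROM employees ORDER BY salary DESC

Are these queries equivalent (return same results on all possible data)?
No, not equivalent

Query 1 returns: [('Ivan',), ('Bob',), ('Niaj',), ('Heidi',)]
Query 2 returns: [('Heidi',), ('Niaj',), ('Bob',), ('Ivan',)]

Reason: ASC vs DESC gives opposite ordering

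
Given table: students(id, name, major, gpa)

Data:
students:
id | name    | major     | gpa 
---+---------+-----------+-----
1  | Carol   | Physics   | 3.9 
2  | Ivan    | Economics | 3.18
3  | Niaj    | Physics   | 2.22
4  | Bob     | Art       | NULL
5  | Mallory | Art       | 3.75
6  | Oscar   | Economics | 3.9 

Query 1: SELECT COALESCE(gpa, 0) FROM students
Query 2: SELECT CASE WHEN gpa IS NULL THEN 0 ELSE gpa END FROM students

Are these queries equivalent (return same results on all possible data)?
Yes, equivalent

Both queries return: [(0,), (2.22,), (3.18,), (3.75,), (3.9,), (3.9,)]

Reason: COALESCE vs CASE for NULL handling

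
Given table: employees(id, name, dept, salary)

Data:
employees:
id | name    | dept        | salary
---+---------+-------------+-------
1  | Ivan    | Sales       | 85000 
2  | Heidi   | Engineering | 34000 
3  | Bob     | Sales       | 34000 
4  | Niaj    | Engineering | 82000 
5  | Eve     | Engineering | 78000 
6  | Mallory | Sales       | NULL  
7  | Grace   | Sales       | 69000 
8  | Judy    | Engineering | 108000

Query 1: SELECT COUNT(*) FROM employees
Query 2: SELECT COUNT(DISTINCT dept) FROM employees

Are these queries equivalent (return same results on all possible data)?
No, not equivalent

Query 1 returns: [(8,)]
Query 2 returns: [(2,)]

Reason: COUNT(*) counts rows, COUNT(DISTINCT dept) counts unique depts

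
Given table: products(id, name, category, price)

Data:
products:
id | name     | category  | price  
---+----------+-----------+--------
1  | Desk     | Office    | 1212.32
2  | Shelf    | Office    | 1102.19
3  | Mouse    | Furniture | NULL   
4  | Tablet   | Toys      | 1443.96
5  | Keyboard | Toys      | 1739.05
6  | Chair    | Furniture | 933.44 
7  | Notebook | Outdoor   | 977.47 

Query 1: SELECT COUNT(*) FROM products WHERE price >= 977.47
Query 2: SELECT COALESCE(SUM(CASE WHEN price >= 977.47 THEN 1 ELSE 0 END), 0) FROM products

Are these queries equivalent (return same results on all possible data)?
Yes, equivalent

Both queries return: [(5,)]

Reason: COUNT with WHERE vs conditional SUM (COALESCE handles empty-table NULL)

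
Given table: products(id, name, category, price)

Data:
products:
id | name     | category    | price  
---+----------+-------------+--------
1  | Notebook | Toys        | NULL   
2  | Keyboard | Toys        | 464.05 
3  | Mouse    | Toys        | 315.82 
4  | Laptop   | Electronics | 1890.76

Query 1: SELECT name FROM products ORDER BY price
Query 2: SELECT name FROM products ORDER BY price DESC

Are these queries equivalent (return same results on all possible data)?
No, not equivalent

Query 1 returns: [('Notebook',), ('Mouse',), ('Keyboard',), ('Laptop',)]
Query 2 returns: [('Laptop',), ('Keyboard',), ('Mouse',), ('Notebook',)]

Reason: ASC vs DESC gives opposite ordering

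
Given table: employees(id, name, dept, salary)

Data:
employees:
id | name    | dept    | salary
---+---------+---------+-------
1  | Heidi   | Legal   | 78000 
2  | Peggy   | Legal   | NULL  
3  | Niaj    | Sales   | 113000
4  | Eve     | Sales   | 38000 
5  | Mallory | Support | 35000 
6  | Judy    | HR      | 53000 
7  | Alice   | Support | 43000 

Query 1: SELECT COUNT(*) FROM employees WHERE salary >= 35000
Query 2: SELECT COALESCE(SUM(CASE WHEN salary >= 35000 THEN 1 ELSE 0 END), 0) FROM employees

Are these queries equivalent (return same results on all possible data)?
Yes, equivalent

Both queries return: [(6,)]

Reason: COUNT with WHERE vs conditional SUM (COALESCE handles empty-table NULL)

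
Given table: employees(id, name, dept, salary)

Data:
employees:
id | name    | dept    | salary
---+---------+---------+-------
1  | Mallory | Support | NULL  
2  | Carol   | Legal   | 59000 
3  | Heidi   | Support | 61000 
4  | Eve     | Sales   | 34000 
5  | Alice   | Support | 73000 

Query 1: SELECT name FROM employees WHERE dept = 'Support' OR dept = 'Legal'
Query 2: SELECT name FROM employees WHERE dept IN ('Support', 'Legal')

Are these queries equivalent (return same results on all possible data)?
Yes, equivalent

Both queries return: [('Alice',), ('Carol',), ('Heidi',), ('Mallory',)]

Reason: OR vs IN are equivalent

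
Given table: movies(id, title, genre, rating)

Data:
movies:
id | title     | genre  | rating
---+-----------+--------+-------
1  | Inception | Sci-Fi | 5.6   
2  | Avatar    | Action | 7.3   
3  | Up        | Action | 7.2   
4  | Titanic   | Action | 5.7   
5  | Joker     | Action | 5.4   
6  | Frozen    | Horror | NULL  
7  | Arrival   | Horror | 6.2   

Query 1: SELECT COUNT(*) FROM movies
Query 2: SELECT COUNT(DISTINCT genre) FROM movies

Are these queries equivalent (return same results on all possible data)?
No, not equivalent

Query 1 returns: [(7,)]
Query 2 returns: [(3,)]

Reason: COUNT(*) counts rows, COUNT(DISTINCT genre) counts unique genres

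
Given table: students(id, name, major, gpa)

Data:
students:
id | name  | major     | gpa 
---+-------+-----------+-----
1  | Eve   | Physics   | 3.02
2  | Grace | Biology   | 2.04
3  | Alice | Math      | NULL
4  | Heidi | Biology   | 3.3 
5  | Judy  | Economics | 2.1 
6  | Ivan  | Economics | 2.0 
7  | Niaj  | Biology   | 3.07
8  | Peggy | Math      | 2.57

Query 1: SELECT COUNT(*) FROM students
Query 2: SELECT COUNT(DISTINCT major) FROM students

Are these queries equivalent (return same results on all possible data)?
No, not equivalent

Query 1 returns: [(8,)]
Query 2 returns: [(4,)]

Reason: COUNT(*) counts rows, COUNT(DISTINCT major) counts unique majors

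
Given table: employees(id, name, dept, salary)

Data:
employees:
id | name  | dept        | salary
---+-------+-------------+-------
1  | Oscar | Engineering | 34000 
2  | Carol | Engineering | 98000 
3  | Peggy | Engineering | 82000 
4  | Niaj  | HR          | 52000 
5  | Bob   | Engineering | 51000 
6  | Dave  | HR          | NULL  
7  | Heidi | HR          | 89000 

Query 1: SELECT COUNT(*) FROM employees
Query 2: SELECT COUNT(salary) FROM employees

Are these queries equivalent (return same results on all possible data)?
No, not equivalent

Query 1 returns: [(7,)]
Query 2 returns: [(6,)]

Reason: COUNT(*) includes NULLs, COUNT(column) excludes them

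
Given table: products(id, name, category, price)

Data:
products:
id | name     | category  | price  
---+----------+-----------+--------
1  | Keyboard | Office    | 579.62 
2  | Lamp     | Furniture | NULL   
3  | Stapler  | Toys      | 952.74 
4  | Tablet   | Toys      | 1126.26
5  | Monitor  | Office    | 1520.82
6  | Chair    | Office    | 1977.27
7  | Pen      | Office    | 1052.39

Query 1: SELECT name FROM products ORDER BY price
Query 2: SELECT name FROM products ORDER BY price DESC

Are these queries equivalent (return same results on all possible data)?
No, not equivalent

Query 1 returns: [('Lamp',), ('Keyboard',), ('Stapler',), ('Pen',), ('Tablet',), ('Monitor',), ('Chair',)]
Query 2 returns: [('Chair',), ('Monitor',), ('Tablet',), ('Pen',), ('Stapler',), ('Keyboard',), ('Lamp',)]

Reason: ASC vs DESC gives opposite ordering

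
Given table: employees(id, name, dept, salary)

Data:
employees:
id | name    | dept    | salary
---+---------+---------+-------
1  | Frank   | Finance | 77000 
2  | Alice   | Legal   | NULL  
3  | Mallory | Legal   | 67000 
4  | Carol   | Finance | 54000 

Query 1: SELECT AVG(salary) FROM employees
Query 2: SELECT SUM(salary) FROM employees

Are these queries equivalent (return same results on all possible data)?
No, not equivalent

Query 1 returns: [(66000.0,)]
Query 2 returns: [(198000,)]

Reason: AVG vs SUM give different aggregate values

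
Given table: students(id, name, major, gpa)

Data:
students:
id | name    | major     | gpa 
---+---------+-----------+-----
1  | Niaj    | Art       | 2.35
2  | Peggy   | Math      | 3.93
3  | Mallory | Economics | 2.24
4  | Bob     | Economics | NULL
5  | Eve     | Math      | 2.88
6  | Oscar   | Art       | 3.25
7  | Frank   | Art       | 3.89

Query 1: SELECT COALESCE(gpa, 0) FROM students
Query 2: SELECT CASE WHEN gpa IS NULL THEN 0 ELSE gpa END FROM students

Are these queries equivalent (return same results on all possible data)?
Yes, equivalent

Both queries return: [(0,), (2.24,), (2.35,), (2.88,), (3.25,), (3.89,), (3.93,)]

Reason: COALESCE vs CASE for NULL handling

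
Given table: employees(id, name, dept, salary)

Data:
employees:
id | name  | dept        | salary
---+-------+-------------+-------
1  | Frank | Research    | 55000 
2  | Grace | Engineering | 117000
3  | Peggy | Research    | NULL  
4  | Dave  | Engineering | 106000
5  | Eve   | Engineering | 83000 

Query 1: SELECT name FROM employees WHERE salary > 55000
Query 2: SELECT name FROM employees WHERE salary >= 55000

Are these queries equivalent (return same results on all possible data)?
No, not equivalent

Query 1 returns: [('Grace',), ('Dave',), ('Eve',)]
Query 2 returns: [('Frank',), ('Grace',), ('Dave',), ('Eve',)]

Reason: > vs >= gives different results when salary = 55000 exists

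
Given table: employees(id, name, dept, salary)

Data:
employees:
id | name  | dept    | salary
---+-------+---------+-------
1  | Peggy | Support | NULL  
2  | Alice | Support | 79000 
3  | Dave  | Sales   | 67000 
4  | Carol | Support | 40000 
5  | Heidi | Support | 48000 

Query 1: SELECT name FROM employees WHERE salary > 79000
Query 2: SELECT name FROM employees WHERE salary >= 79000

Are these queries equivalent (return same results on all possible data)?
No, not equivalent

Query 1 returns: []
Query 2 returns: [('Alice',)]

Reason: > vs >= gives different results when salary = 79000 exists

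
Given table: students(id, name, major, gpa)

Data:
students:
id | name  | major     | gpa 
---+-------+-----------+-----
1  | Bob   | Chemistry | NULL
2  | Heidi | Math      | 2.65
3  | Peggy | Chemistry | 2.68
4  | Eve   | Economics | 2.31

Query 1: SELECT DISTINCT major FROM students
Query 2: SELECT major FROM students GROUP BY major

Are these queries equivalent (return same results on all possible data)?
Yes, equivalent

Both queries return: [('Chemistry',), ('Economics',), ('Math',)]

Reason: Both get unique majors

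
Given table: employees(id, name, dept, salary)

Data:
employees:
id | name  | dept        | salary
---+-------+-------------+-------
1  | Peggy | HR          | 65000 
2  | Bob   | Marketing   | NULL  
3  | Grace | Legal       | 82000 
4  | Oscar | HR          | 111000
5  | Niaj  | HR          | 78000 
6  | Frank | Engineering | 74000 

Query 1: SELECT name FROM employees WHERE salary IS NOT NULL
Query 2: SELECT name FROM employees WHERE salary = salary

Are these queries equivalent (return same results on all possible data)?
Yes, equivalent

Both queries return: [('Frank',), ('Grace',), ('Niaj',), ('Oscar',), ('Peggy',)]

Reason: IS NOT NULL vs self-equality (both exclude NULLs)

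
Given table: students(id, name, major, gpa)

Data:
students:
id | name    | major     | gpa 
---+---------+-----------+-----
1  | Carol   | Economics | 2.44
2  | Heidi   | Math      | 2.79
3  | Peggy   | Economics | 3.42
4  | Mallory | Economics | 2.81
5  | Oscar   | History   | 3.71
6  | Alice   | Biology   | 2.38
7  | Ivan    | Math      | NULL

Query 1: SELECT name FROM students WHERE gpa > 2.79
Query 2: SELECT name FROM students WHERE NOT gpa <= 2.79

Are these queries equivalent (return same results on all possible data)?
Yes, equivalent

Both queries return: [('Mallory',), ('Oscar',), ('Peggy',)]

Reason: Both filter gpa > 2.79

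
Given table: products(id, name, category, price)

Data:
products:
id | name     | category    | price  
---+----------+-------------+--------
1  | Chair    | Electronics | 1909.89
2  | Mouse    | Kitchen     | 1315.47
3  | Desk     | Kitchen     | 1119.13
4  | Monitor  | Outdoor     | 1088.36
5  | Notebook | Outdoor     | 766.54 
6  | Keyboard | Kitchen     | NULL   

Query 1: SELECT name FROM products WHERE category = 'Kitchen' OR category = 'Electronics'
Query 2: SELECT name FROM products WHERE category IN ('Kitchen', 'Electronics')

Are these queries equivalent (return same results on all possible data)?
Yes, equivalent

Both queries return: [('Chair',), ('Desk',), ('Keyboard',), ('Mouse',)]

Reason: OR vs IN are equivalent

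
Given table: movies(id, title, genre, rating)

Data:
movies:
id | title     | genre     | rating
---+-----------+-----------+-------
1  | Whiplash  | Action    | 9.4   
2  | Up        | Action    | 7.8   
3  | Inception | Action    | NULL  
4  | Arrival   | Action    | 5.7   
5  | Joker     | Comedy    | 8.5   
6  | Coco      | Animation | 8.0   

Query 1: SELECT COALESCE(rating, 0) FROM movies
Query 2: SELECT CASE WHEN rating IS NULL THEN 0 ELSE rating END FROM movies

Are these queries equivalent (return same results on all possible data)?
Yes, equivalent

Both queries return: [(0,), (5.7,), (7.8,), (8.0,), (8.5,), (9.4,)]

Reason: COALESCE vs CASE for NULL handling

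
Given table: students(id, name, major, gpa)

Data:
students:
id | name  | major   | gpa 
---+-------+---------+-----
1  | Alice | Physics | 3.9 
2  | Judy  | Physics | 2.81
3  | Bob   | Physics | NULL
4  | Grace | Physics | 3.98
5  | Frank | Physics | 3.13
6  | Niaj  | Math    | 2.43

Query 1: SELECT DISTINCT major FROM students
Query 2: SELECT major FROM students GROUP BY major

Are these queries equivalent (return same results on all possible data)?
Yes, equivalent

Both queries return: [('Math',), ('Physics',)]

Reason: Both get unique majors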